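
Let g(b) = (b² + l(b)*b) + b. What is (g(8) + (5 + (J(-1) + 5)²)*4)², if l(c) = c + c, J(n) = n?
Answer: 80656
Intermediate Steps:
l(c) = 2*c
g(b) = b + 3*b² (g(b) = (b² + (2*b)*b) + b = (b² + 2*b²) + b = 3*b² + b = b + 3*b²)
(g(8) + (5 + (J(-1) + 5)²)*4)² = (8*(1 + 3*8) + (5 + (-1 + 5)²)*4)² = (8*(1 + 24) + (5 + 4²)*4)² = (8*25 + (5 + 16)*4)² = (200 + 21*4)² = (200 + 84)² = 284² = 80656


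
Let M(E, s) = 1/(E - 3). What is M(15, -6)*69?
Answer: 23/4 ≈ 5.7500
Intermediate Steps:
M(E, s) = 1/(-3 + E)
M(15, -6)*69 = 69/(-3 + 15) = 69/12 = (1/12)*69 = 23/4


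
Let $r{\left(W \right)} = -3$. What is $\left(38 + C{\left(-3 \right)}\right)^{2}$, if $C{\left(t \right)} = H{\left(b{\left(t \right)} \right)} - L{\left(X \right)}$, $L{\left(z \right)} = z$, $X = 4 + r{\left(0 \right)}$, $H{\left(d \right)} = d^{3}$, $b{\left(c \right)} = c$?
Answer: $100$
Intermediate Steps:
$X = 1$ ($X = 4 - 3 = 1$)
$C{\left(t \right)} = -1 + t^{3}$ ($C{\left(t \right)} = t^{3} - 1 = -1 + t^{3}$)
$\left(38 + C{\left(-3 \right)}\right)^{2} = \left(38 + \left(-1 + \left(-3\right)^{3}\right)\right)^{2} = \left(38 - 28\right)^{2} = 10^{2} = 100$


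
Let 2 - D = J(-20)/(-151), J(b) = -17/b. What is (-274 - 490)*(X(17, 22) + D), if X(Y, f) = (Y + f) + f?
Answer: -36342907/755 ≈ -48136.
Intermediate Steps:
X(Y, f) = Y + 2*f
D = 6057/3020 (D = 2 - (-17/(-20))/(-151) = 2 - (-17*(-1/20))*(-1)/151 = 2 - 17*(-1)/(20*151) = 2 - 1*(-17/3020) = 2 + 17/3020 = 6057/3020 ≈ 2.0056)
(-274 - 490)*(X(17, 22) + D) = (-274 - 490)*((17 + 2*22) + 6057/3020) = -764*((17 + 44) + 6057/3020) = -764*(61 + 6057/3020) = -764*190277/3020 = -36342907/755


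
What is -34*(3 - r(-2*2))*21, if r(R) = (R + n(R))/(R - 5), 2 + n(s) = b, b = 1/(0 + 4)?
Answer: -10115/6 ≈ -1685.8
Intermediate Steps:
b = ¼ (b = 1/4 = ¼ ≈ 0.25000)
n(s) = -7/4 (n(s) = -2 + ¼ = -7/4)
r(R) = (-7/4 + R)/(-5 + R) (r(R) = (R - 7/4)/(R - 5) = (-7/4 + R)/(-5 + R))
-34*(3 - r(-2*2))*21 = -34*(3 - (-7/4 - 2*2)/(-5 - 2*2))*21 = -34*(3 - (-7/4 - 4)/(-5 - 4))*21 = -34*(3 - (-23)/((-9)*4))*21 = -34*(3 - (-1)*(-23)/(9*4))*21 = -34*(3 - 1*23/36)*21 = -34*(3 - 23/36)*21 = -34*85/36*21 = -1445/18*21 = -10115/6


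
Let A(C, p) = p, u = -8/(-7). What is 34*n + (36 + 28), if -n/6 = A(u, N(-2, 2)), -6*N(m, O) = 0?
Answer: 64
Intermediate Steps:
N(m, O) = 0 (N(m, O) = -⅙*0 = 0)
u = 8/7 (u = -8*(-⅐) = 8/7 ≈ 1.1429)
n = 0 (n = -6*0 = 0)
34*n + (36 + 28) = 34*0 + (36 + 28) = 0 + 64 = 64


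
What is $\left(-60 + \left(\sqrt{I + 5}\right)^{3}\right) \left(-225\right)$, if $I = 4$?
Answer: $7425$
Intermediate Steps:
$\left(-60 + \left(\sqrt{I + 5}\right)^{3}\right) \left(-225\right) = \left(-60 + \left(\sqrt{4 + 5}\right)^{3}\right) \left(-225\right) = \left(-60 + \left(\sqrt{9}\right)^{3}\right) \left(-225\right) = \left(-60 + 3^{3}\right) \left(-225\right) = \left(-60 + 27\right) \left(-225\right) = \left(-33\right) \left(-225\right) = 7425$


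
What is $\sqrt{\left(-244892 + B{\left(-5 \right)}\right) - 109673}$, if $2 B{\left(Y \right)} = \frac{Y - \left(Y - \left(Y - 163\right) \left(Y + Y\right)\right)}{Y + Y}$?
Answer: $i \sqrt{354649} \approx 595.52 i$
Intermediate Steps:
$B{\left(Y \right)} = - \frac{163}{2} + \frac{Y}{2}$ ($B{\left(Y \right)} = \frac{\left(Y - \left(Y - \left(Y - 163\right) \left(Y + Y\right)\right)\right) \frac{1}{Y + Y}}{2} = \frac{\left(Y - \left(Y - \left(-163 + Y\right) 2 Y\right)\right) \frac{1}{2 Y}}{2} = \frac{\left(Y + \left(2 Y \left(-163 + Y\right) - Y\right)\right) \frac{1}{2 Y}}{2} = \frac{\left(Y + \left(- Y + 2 Y \left(-163 + Y\right)\right)\right) \frac{1}{2 Y}}{2} = \frac{2 Y \left(-163 + Y\right) \frac{1}{2 Y}}{2} = \frac{-163 + Y}{2} = - \frac{163}{2} + \frac{Y}{2}$)
$\sqrt{\left(-244892 + B{\left(-5 \right)}\right) - 109673} = \sqrt{\left(-244892 + \left(- \frac{163}{2} + \frac{1}{2} \left(-5\right)\right)\right) - 109673} = \sqrt{\left(-244892 - 84\right) - 109673} = \sqrt{-244976 - 109673} = \sqrt{-354649} = i \sqrt{354649}$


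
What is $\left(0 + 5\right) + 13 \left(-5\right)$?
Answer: $-60$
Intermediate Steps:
$\left(0 + 5\right) + 13 \left(-5\right) = 5 - 65 = -60$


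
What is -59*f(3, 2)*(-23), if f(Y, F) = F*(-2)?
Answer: -5428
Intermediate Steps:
f(Y, F) = -2*F
-59*f(3, 2)*(-23) = -(-118)*2*(-23) = -59*(-4)*(-23) = 236*(-23) = -5428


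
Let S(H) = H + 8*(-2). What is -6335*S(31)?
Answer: -95025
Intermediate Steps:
S(H) = -16 + H (S(H) = H - 16 = -16 + H)
-6335*S(31) = -6335*(-16 + 31) = -6335*15 = -95025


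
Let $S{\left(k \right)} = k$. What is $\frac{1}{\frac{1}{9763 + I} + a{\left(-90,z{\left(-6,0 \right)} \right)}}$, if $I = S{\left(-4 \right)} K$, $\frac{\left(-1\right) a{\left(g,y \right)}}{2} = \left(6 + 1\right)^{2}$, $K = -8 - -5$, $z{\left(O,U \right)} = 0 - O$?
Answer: $- \frac{9775}{957949} \approx -0.010204$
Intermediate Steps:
$z{\left(O,U \right)} = - O$
$K = -3$ ($K = -8 + 5 = -3$)
$a{\left(g,y \right)} = -98$ ($a{\left(g,y \right)} = - 2 \left(6 + 1\right)^{2} = - 2 \cdot 7^{2} = \left(-2\right) 49 = -98$)
$I = 12$ ($I = \left(-4\right) \left(-3\right) = 12$)
$\frac{1}{\frac{1}{9763 + I} + a{\left(-90,z{\left(-6,0 \right)} \right)}} = \frac{1}{\frac{1}{9763 + 12} - 98} = \frac{1}{\frac{1}{9775} - 98} = \frac{1}{- \frac{957949}{9775}} = - \frac{9775}{957949}$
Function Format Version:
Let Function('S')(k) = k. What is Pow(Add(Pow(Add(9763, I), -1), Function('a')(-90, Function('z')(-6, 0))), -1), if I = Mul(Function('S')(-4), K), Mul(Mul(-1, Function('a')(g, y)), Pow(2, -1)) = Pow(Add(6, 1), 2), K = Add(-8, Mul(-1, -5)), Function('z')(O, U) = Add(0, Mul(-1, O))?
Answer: Rational(-9775, 957949) ≈ -0.010204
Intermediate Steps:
Function('z')(O, U) = Mul(-1, O)
K = -3 (K = Add(-8, 5) = -3)
Function('a')(g, y) = -98 (Function('a')(g, y) = Mul(-2, Pow(Add(6, 1), 2)) = Mul(-2, Pow(7, 2)) = Mul(-2, 49) = -98)
I = 12 (I = Mul(-4, -3) = 12)
Pow(Add(Pow(Add(9763, I), -1), Function('a')(-90, Function('z')(-6, 0))), -1) = Pow(Add(Pow(Add(9763, 12), -1), -98), -1) = Pow(Add(Pow(9775, -1), -98), -1) = Pow(Add(Rational(1, 9775), -98), -1) = Pow(Rational(-957949, 9775), -1) = Rational(-9775, 957949)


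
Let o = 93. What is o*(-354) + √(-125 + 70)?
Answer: -32922 + I*√55 ≈ -32922.0 + 7.4162*I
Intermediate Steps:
o*(-354) + √(-125 + 70) = 93*(-354) + √(-125 + 70) = -32922 + √(-55) = -32922 + I*√55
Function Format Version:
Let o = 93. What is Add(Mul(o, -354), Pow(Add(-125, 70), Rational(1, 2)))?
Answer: Add(-32922, Mul(I, Pow(55, Rational(1, 2)))) ≈ Add(-32922., Mul(7.4162, I))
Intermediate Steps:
Add(Mul(o, -354), Pow(Add(-125, 70), Rational(1, 2))) = Add(Mul(93, -354), Pow(Add(-125, 70), Rational(1, 2))) = Add(-32922, Pow(-55, Rational(1, 2))) = Add(-32922, Mul(I, Pow(55, Rational(1, 2))))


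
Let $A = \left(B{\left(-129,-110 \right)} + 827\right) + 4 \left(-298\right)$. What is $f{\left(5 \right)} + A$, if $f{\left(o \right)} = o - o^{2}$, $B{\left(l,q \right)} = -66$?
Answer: $-451$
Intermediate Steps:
$A = -431$ ($A = \left(-66 + 827\right) + 4 \left(-298\right) = 761 - 1192 = -431$)
$f{\left(5 \right)} + A = 5 \left(1 - 5\right) - 431 = 5 \left(-4\right) - 431 = -20 - 431 = -451$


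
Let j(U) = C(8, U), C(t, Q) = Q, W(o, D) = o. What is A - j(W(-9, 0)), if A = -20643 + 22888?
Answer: 2254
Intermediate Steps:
A = 2245
j(U) = U
A - j(W(-9, 0)) = 2245 - 1*(-9) = 2245 + 9 = 2254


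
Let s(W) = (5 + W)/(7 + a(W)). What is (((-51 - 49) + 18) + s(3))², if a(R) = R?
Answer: 164836/25 ≈ 6593.4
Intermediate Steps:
s(W) = (5 + W)/(7 + W)
(((-51 - 49) + 18) + s(3))² = (((-51 - 49) + 18) + (5 + 3)/(7 + 3))² = ((-100 + 18) + 8/10)² = (-82 + (⅒)*8)² = (-82 + ⅘)² = (-406/5)² = 164836/25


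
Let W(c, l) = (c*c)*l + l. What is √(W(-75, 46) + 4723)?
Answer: √263519 ≈ 513.34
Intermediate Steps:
W(c, l) = l + l*c² (W(c, l) = c²*l + l = l*c² + l = l + l*c²)
√(W(-75, 46) + 4723) = √(46*(1 + (-75)²) + 4723) = √(46*(1 + 5625) + 4723) = √(46*5626 + 4723) = √(258796 + 4723) = √263519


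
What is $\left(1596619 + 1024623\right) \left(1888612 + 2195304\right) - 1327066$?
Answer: $10704930816606$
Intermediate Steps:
$\left(1596619 + 1024623\right) \left(1888612 + 2195304\right) - 1327066 = 2621242 \cdot 4083916 - 1327066 = 10704932143672 - 1327066 = 10704930816606$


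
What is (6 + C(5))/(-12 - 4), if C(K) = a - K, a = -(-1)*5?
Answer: -3/8 ≈ -0.37500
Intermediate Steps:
a = 5 (a = -1*(-5) = 5)
C(K) = 5 - K
(6 + C(5))/(-12 - 4) = (6 + (5 - 1*5))/(-12 - 4) = (6 + (5 - 5))/(-16) = -(6 + 0)/16 = -1/16*6 = -3/8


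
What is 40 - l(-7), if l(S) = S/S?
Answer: 39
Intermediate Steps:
l(S) = 1
40 - l(-7) = 40 - 1*1 = 40 - 1 = 39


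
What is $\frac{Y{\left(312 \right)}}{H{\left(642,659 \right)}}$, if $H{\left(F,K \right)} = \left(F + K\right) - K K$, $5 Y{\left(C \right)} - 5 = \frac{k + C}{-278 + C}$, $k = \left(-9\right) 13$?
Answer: $- \frac{73}{14721320} \approx -4.9588 \cdot 10^{-6}$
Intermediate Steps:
$k = -117$
$Y{\left(C \right)} = 1 + \frac{-117 + C}{5 \left(-278 + C\right)}$ ($Y{\left(C \right)} = 1 + \frac{\left(-117 + C\right) \frac{1}{-278 + C}}{5} = 1 + \frac{\frac{1}{-278 + C} \left(-117 + C\right)}{5} = 1 + \frac{-117 + C}{5 \left(-278 + C\right)}$)
$H{\left(F,K \right)} = F + K - K^{2}$ ($H{\left(F,K \right)} = \left(F + K\right) - K^{2} = F + K - K^{2}$)
$\frac{Y{\left(312 \right)}}{H{\left(642,659 \right)}} = \frac{\frac{1}{5} \frac{1}{-278 + 312} \left(-1507 + 6 \cdot 312\right)}{642 + 659 - 659^{2}} = \frac{\frac{1}{5} \cdot \frac{1}{34} \left(-1507 + 1872\right)}{642 + 659 - 434281} = \frac{\frac{1}{5} \cdot \frac{1}{34} \cdot 365}{642 + 659 - 434281} = \frac{73}{34 \left(-432980\right)} = \frac{73}{34} \left(- \frac{1}{432980}\right) = - \frac{73}{14721320}$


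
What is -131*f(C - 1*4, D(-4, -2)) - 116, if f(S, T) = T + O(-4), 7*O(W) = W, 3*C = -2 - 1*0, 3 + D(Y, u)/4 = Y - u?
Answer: 18052/7 ≈ 2578.9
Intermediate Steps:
D(Y, u) = -12 - 4*u + 4*Y (D(Y, u) = -12 + 4*(Y - u) = -12 + (-4*u + 4*Y) = -12 - 4*u + 4*Y)
C = -⅔ (C = (-2 - 1*0)/3 = (-2 + 0)/3 = (⅓)*(-2) = -⅔ ≈ -0.66667)
O(W) = W/7
f(S, T) = -4/7 + T (f(S, T) = T + (⅐)*(-4) = T - 4/7 = -4/7 + T)
-131*f(C - 1*4, D(-4, -2)) - 116 = -131*(-4/7 + (-12 - 4*(-2) + 4*(-4))) - 116 = -131*(-4/7 + (-12 + 8 - 16)) - 116 = -131*(-4/7 - 20) - 116 = -131*(-144/7) - 116 = 18864/7 - 116 = 18052/7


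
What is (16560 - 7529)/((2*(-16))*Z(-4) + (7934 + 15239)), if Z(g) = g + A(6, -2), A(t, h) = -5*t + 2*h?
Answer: 9031/24389 ≈ 0.37029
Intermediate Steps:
Z(g) = -34 + g (Z(g) = g + (-5*6 + 2*(-2)) = g + (-30 - 4) = g - 34 = -34 + g)
(16560 - 7529)/((2*(-16))*Z(-4) + (7934 + 15239)) = (16560 - 7529)/((2*(-16))*(-34 - 4) + (7934 + 15239)) = 9031/(-32*(-38) + 23173) = 9031/(1216 + 23173) = 9031/24389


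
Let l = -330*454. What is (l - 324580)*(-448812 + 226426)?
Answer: 105499918400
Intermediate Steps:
l = -149820
(l - 324580)*(-448812 + 226426) = (-149820 - 324580)*(-448812 + 226426) = -474400*(-222386) = 105499918400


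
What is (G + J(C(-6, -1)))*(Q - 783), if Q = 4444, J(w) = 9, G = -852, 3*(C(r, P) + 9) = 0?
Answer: -3086223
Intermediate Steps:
C(r, P) = -9 (C(r, P) = -9 + (⅓)*0 = -9 + 0 = -9)
(G + J(C(-6, -1)))*(Q - 783) = (-852 + 9)*(4444 - 783) = -843*3661 = -3086223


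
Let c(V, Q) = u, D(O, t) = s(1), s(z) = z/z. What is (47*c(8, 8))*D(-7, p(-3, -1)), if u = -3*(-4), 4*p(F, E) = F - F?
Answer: 564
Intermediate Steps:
p(F, E) = 0 (p(F, E) = (F - F)/4 = (¼)*0 = 0)
s(z) = 1
D(O, t) = 1
u = 12
c(V, Q) = 12
(47*c(8, 8))*D(-7, p(-3, -1)) = (47*12)*1 = 564*1 = 564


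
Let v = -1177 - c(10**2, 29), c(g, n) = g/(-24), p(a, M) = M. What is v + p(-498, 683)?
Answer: -2939/6 ≈ -489.83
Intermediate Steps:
c(g, n) = -g/24 (c(g, n) = g*(-1/24) = -g/24)
v = -7037/6 (v = -1177 - (-1)*10**2/24 = -1177 - (-1)*100/24 = -1177 - 1*(-25/6) = -1177 + 25/6 = -7037/6 ≈ -1172.8)
v + p(-498, 683) = -7037/6 + 683 = -2939/6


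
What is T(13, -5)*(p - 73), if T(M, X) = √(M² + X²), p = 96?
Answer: 23*√194 ≈ 320.35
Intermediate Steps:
T(13, -5)*(p - 73) = √(13² + (-5)²)*(96 - 73) = √(169 + 25)*23 = √194*23 = 23*√194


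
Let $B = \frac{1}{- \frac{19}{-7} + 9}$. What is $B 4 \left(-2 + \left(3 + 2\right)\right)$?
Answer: $\frac{42}{41} \approx 1.0244$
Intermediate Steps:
$B = \frac{7}{82}$ ($B = \frac{1}{\left(-19\right) \left(- \frac{1}{7}\right) + 9} = \frac{1}{\frac{19}{7} + 9} = \frac{1}{\frac{82}{7}} = \frac{7}{82} \approx 0.085366$)
$B 4 \left(-2 + \left(3 + 2\right)\right) = \frac{7}{82} \cdot 4 \left(-2 + \left(3 + 2\right)\right) = \frac{14 \left(-2 + 5\right)}{41} = \frac{14}{41} \cdot 3 = \frac{42}{41}$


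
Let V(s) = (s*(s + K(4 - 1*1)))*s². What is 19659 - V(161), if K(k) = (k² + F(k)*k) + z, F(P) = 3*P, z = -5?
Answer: -801250293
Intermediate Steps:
K(k) = -5 + 4*k² (K(k) = (k² + (3*k)*k) - 5 = (k² + 3*k²) - 5 = 4*k² - 5 = -5 + 4*k²)
V(s) = s³*(31 + s) (V(s) = (s*(s + (-5 + 4*(4 - 1*1)²)))*s² = (s*(s + (-5 + 4*(4 - 1)²)))*s² = (s*(s + (-5 + 4*3²)))*s² = (s*(s + (-5 + 4*9)))*s² = (s*(s + (-5 + 36)))*s² = (s*(s + 31))*s² = (s*(31 + s))*s² = s³*(31 + s))
19659 - V(161) = 19659 - 161³*(31 + 161) = 19659 - 4173281*192 = 19659 - 1*801269952 = 19659 - 801269952 = -801250293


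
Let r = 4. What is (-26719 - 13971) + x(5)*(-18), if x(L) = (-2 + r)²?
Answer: -40762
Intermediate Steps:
x(L) = 4 (x(L) = (-2 + 4)² = 2² = 4)
(-26719 - 13971) + x(5)*(-18) = (-26719 - 13971) + 4*(-18) = -40690 - 72 = -40762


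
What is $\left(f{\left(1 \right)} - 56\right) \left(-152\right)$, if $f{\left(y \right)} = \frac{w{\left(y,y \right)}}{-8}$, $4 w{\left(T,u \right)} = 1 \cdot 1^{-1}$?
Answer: $\frac{34067}{4} \approx 8516.8$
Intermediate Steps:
$w{\left(T,u \right)} = \frac{1}{4}$ ($w{\left(T,u \right)} = \frac{1 \cdot 1^{-1}}{4} = \frac{1 \cdot 1}{4} = \frac{1}{4} \cdot 1 = \frac{1}{4}$)
$f{\left(y \right)} = - \frac{1}{32}$ ($f{\left(y \right)} = \frac{1}{4 \left(-8\right)} = \frac{1}{4} \left(- \frac{1}{8}\right) = - \frac{1}{32}$)
$\left(f{\left(1 \right)} - 56\right) \left(-152\right) = \left(- \frac{1}{32} - 56\right) \left(-152\right) = \left(- \frac{1793}{32}\right) \left(-152\right) = \frac{34067}{4}$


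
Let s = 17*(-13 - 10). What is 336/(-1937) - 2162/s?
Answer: 176366/32929 ≈ 5.3559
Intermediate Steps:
s = -391 (s = 17*(-23) = -391)
336/(-1937) - 2162/s = 336/(-1937) - 2162/(-391) = 336*(-1/1937) - 2162*(-1/391) = -336/1937 + 94/17 = 176366/32929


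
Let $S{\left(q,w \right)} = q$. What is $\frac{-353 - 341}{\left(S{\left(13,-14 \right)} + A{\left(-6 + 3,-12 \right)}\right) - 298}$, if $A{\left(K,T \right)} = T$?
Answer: $\frac{694}{297} \approx 2.3367$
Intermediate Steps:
$\frac{-353 - 341}{\left(S{\left(13,-14 \right)} + A{\left(-6 + 3,-12 \right)}\right) - 298} = \frac{-353 - 341}{\left(13 - 12\right) - 298} = - \frac{694}{1 - 298} = - \frac{694}{-297} = \left(-694\right) \left(- \frac{1}{297}\right) = \frac{694}{297}$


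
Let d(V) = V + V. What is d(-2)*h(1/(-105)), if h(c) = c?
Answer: 4/105 ≈ 0.038095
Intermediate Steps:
d(V) = 2*V
d(-2)*h(1/(-105)) = (2*(-2))/(-105) = -4*(-1/105) = 4/105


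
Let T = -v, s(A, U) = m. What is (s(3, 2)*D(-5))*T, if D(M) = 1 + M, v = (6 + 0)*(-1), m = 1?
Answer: -24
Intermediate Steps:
v = -6 (v = 6*(-1) = -6)
s(A, U) = 1
T = 6 (T = -1*(-6) = 6)
(s(3, 2)*D(-5))*T = (1*(1 - 5))*6 = (1*(-4))*6 = -4*6 = -24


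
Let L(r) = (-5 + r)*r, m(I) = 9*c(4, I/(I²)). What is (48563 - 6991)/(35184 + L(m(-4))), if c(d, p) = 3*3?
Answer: 10393/10335 ≈ 1.0056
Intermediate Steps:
c(d, p) = 9
m(I) = 81 (m(I) = 9*9 = 81)
L(r) = r*(-5 + r)
(48563 - 6991)/(35184 + L(m(-4))) = (48563 - 6991)/(35184 + 81*(-5 + 81)) = 41572/(35184 + 81*76) = 41572/(35184 + 6156) = 41572/41340 = 41572*(1/41340) = 10393/10335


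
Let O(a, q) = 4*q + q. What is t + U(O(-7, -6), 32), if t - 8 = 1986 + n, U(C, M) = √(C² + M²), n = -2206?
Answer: -212 + 2*√481 ≈ -168.14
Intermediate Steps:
O(a, q) = 5*q
t = -212 (t = 8 + (1986 - 2206) = 8 - 220 = -212)
t + U(O(-7, -6), 32) = -212 + √((5*(-6))² + 32²) = -212 + √((-30)² + 1024) = -212 + √(900 + 1024) = -212 + √1924 = -212 + 2*√481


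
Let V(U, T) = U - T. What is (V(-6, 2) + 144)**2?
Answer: 18496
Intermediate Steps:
(V(-6, 2) + 144)**2 = ((-6 - 1*2) + 144)**2 = ((-6 - 2) + 144)**2 = (-8 + 144)**2 = 136**2 = 18496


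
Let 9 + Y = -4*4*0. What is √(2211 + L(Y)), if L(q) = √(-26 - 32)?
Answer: √(2211 + I*√58) ≈ 47.021 + 0.08098*I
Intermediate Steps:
Y = -9 (Y = -9 - 4*4*0 = -9 - 16*0 = -9 + 0 = -9)
L(q) = I*√58 (L(q) = √(-58) = I*√58)
√(2211 + L(Y)) = √(2211 + I*√58)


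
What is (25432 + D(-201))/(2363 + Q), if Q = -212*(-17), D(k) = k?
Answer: 25231/5967 ≈ 4.2284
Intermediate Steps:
Q = 3604
(25432 + D(-201))/(2363 + Q) = (25432 - 201)/(2363 + 3604) = 25231/5967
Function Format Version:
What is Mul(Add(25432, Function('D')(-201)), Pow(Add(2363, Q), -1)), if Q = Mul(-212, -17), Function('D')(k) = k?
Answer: Rational(25231, 5967) ≈ 4.2284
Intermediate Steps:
Q = 3604
Mul(Add(25432, Function('D')(-201)), Pow(Add(2363, Q), -1)) = Mul(Add(25432, -201), Pow(Add(2363, 3604), -1)) = Mul(25231, Pow(5967, -1)) = Mul(25231, Rational(1, 5967)) = Rational(25231, 5967)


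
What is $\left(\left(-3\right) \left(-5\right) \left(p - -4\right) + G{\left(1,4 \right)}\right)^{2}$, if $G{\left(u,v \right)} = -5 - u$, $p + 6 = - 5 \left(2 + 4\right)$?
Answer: $236196$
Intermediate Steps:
$p = -36$ ($p = -6 - 5 \left(2 + 4\right) = -6 - 30 = -36$)
$\left(\left(-3\right) \left(-5\right) \left(p - -4\right) + G{\left(1,4 \right)}\right)^{2} = \left(\left(-3\right) \left(-5\right) \left(-36 - -4\right) - 6\right)^{2} = \left(15 \left(-36 + 4\right) - 6\right)^{2} = \left(15 \left(-32\right) - 6\right)^{2} = \left(-480 - 6\right)^{2} = \left(-486\right)^{2} = 236196$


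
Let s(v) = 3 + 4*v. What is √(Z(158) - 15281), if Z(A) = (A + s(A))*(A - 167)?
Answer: I*√22418 ≈ 149.73*I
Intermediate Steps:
Z(A) = (-167 + A)*(3 + 5*A) (Z(A) = (A + (3 + 4*A))*(A - 167) = (3 + 5*A)*(-167 + A) = (-167 + A)*(3 + 5*A))
√(Z(158) - 15281) = √((-501 - 832*158 + 5*158²) - 15281) = √((-501 - 131456 + 5*24964) - 15281) = √((-501 - 131456 + 124820) - 15281) = √(-7137 - 15281) = √(-22418) = I*√22418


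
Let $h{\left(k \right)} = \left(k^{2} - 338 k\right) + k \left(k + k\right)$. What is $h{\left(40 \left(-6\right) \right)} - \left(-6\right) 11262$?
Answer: $321492$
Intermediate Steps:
$h{\left(k \right)} = - 338 k + 3 k^{2}$ ($h{\left(k \right)} = \left(k^{2} - 338 k\right) + k 2 k = \left(k^{2} - 338 k\right) + 2 k^{2} = - 338 k + 3 k^{2}$)
$h{\left(40 \left(-6\right) \right)} - \left(-6\right) 11262 = 40 \left(-6\right) \left(-338 + 3 \cdot 40 \left(-6\right)\right) - \left(-6\right) 11262 = - 240 \left(-338 + 3 \left(-240\right)\right) - -67572 = - 240 \left(-338 - 720\right) + 67572 = \left(-240\right) \left(-1058\right) + 67572 = 253920 + 67572 = 321492$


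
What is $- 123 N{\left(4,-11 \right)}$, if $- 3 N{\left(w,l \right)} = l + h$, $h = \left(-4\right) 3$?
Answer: $-943$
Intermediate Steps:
$h = -12$
$N{\left(w,l \right)} = 4 - \frac{l}{3}$ ($N{\left(w,l \right)} = - \frac{l - 12}{3} = - \frac{-12 + l}{3} = 4 - \frac{l}{3}$)
$- 123 N{\left(4,-11 \right)} = - 123 \left(4 - - \frac{11}{3}\right) = - 123 \left(4 + \frac{11}{3}\right) = \left(-123\right) \frac{23}{3} = -943$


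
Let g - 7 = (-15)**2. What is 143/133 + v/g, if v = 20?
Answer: 8959/7714 ≈ 1.1614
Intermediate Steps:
g = 232 (g = 7 + (-15)**2 = 7 + 225 = 232)
143/133 + v/g = 143/133 + 20/232 = 143*(1/133) + 20*(1/232) = 143/133 + 5/58 = 8959/7714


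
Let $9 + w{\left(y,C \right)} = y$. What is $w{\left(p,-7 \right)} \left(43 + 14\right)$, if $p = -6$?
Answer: $-855$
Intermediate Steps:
$w{\left(y,C \right)} = -9 + y$
$w{\left(p,-7 \right)} \left(43 + 14\right) = \left(-9 - 6\right) \left(43 + 14\right) = \left(-15\right) 57 = -855$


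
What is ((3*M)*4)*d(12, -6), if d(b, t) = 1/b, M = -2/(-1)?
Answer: 2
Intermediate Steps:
M = 2 (M = -2*(-1) = 2)
((3*M)*4)*d(12, -6) = ((3*2)*4)/12 = (6*4)*(1/12) = 24*(1/12) = 2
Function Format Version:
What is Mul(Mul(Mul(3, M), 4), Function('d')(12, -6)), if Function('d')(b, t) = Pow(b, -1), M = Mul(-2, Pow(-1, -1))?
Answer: 2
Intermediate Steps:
M = 2 (M = Mul(-2, -1) = 2)
Mul(Mul(Mul(3, M), 4), Function('d')(12, -6)) = Mul(Mul(Mul(3, 2), 4), Pow(12, -1)) = Mul(Mul(6, 4), Rational(1, 12)) = Mul(24, Rational(1, 12)) = 2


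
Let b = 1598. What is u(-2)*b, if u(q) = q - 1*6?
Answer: -12784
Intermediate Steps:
u(q) = -6 + q (u(q) = q - 6 = -6 + q)
u(-2)*b = (-6 - 2)*1598 = -8*1598 = -12784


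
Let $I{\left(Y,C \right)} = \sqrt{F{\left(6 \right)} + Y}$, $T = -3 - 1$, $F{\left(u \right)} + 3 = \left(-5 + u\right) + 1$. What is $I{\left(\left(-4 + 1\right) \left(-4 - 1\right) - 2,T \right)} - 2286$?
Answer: $-2286 + 2 \sqrt{3} \approx -2282.5$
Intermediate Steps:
$F{\left(u \right)} = -7 + u$ ($F{\left(u \right)} = -3 + \left(\left(-5 + u\right) + 1\right) = -3 + \left(-4 + u\right) = -7 + u$)
$T = -4$ ($T = -3 - 1 = -4$)
$I{\left(Y,C \right)} = \sqrt{-1 + Y}$ ($I{\left(Y,C \right)} = \sqrt{\left(-7 + 6\right) + Y} = \sqrt{-1 + Y}$)
$I{\left(\left(-4 + 1\right) \left(-4 - 1\right) - 2,T \right)} - 2286 = \sqrt{-1 - \left(2 - \left(-4 + 1\right) \left(-4 - 1\right)\right)} - 2286 = \sqrt{-1 - -13} - 2286 = \sqrt{-1 + \left(15 - 2\right)} - 2286 = \sqrt{-1 + 13} - 2286 = \sqrt{12} - 2286 = 2 \sqrt{3} - 2286 = -2286 + 2 \sqrt{3}$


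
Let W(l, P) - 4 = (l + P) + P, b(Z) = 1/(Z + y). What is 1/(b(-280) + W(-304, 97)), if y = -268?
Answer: -548/58089 ≈ -0.0094338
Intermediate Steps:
b(Z) = 1/(-268 + Z) (b(Z) = 1/(Z - 268) = 1/(-268 + Z))
W(l, P) = 4 + l + 2*P (W(l, P) = 4 + ((l + P) + P) = 4 + ((P + l) + P) = 4 + (l + 2*P) = 4 + l + 2*P)
1/(b(-280) + W(-304, 97)) = 1/(1/(-268 - 280) + (4 - 304 + 2*97)) = 1/(1/(-548) + (4 - 304 + 194)) = 1/(-1/548 - 106) = 1/(-58089/548) = -548/58089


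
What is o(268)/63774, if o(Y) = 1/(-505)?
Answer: -1/32205870 ≈ -3.1050e-8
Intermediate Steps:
o(Y) = -1/505
o(268)/63774 = -1/505/63774 = -1/505*1/63774 = -1/32205870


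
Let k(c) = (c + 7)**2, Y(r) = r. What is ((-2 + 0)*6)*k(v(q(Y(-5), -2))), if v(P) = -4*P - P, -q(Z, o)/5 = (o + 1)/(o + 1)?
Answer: -12288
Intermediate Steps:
q(Z, o) = -5 (q(Z, o) = -5*(o + 1)/(o + 1) = -5*(1 + o)/(1 + o) = -5*1 = -5)
v(P) = -5*P
k(c) = (7 + c)**2
((-2 + 0)*6)*k(v(q(Y(-5), -2))) = ((-2 + 0)*6)*(7 - 5*(-5))**2 = (-2*6)*(7 + 25)**2 = -12*32**2 = -12*1024 = -12288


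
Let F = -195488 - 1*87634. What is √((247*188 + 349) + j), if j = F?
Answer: I*√236337 ≈ 486.15*I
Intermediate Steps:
F = -283122 (F = -195488 - 87634 = -283122)
j = -283122
√((247*188 + 349) + j) = √((247*188 + 349) - 283122) = √((46436 + 349) - 283122) = √(46785 - 283122) = √(-236337) = I*√236337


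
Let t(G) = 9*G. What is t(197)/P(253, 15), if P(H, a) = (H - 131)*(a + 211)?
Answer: 1773/27572 ≈ 0.064304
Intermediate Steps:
P(H, a) = (-131 + H)*(211 + a)
t(197)/P(253, 15) = (9*197)/(-27641 - 131*15 + 211*253 + 253*15) = 1773/(-27641 - 1965 + 53383 + 3795) = 1773/27572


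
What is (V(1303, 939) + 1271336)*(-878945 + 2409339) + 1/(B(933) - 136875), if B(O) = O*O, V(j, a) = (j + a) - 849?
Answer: 1428916347861346765/733614 ≈ 1.9478e+12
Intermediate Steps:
V(j, a) = -849 + a + j (V(j, a) = (a + j) - 849 = -849 + a + j)
B(O) = O²
(V(1303, 939) + 1271336)*(-878945 + 2409339) + 1/(B(933) - 136875) = ((-849 + 939 + 1303) + 1271336)*(-878945 + 2409339) + 1/(933² - 136875) = (1393 + 1271336)*1530394 + 1/(870489 - 136875) = 1272729*1530394 + 1/733614 = 1947776825226 + 1/733614 = 1428916347861346765/733614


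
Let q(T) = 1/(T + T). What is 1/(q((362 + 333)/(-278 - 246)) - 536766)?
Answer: -695/373052632 ≈ -1.8630e-6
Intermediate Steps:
q(T) = 1/(2*T)
1/(q((362 + 333)/(-278 - 246)) - 536766) = 1/(1/(2*(((362 + 333)/(-278 - 246)))) - 536766) = 1/(1/(2*((695/(-524)))) - 536766) = 1/(1/(2*((695*(-1/524)))) - 536766) = 1/(1/(2*(-695/524)) - 536766) = 1/((½)*(-524/695) - 536766) = 1/(-262/695 - 536766) = 1/(-373052632/695) = -695/373052632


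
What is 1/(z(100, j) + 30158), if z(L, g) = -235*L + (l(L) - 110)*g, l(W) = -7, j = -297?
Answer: 1/41407 ≈ 2.4151e-5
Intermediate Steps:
z(L, g) = -235*L - 117*g (z(L, g) = -235*L + (-7 - 110)*g = -235*L - 117*g)
1/(z(100, j) + 30158) = 1/((-235*100 - 117*(-297)) + 30158) = 1/((-23500 + 34749) + 30158) = 1/(11249 + 30158) = 1/41407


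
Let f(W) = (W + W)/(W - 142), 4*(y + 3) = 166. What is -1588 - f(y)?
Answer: -328562/207 ≈ -1587.3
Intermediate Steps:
y = 77/2 (y = -3 + (¼)*166 = -3 + 83/2 = 77/2 ≈ 38.500)
f(W) = 2*W/(-142 + W) (f(W) = (2*W)/(-142 + W) = 2*W/(-142 + W))
-1588 - f(y) = -1588 - 2*77/(2*(-142 + 77/2)) = -1588 - 2*77/(2*(-207/2)) = -1588 - 2*77*(-2)/(2*207) = -1588 - 1*(-154/207) = -1588 + 154/207 = -328562/207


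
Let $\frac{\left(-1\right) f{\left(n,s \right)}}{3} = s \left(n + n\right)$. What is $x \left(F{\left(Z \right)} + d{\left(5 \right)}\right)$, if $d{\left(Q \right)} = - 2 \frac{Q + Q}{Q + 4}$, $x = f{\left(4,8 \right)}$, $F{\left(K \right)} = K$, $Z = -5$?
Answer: $\frac{4160}{3} \approx 1386.7$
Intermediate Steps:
$f{\left(n,s \right)} = - 6 n s$ ($f{\left(n,s \right)} = - 3 s \left(n + n\right) = - 3 s 2 n = - 3 \cdot 2 n s = - 6 n s$)
$x = -192$ ($x = \left(-6\right) 4 \cdot 8 = -192$)
$d{\left(Q \right)} = - \frac{4 Q}{4 + Q}$ ($d{\left(Q \right)} = - 2 \frac{2 Q}{4 + Q} = - \frac{4 Q}{4 + Q}$)
$x \left(F{\left(Z \right)} + d{\left(5 \right)}\right) = - 192 \left(-5 - \frac{20}{4 + 5}\right) = - 192 \left(-5 - \frac{20}{9}\right) = \left(-192\right) \left(- \frac{65}{9}\right) = \frac{4160}{3}$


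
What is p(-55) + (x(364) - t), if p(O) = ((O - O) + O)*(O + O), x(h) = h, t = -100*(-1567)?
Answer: -150286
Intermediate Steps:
t = 156700
p(O) = 2*O**2 (p(O) = (0 + O)*(2*O) = O*(2*O) = 2*O**2)
p(-55) + (x(364) - t) = 2*(-55)**2 + (364 - 1*156700) = 2*3025 + (364 - 156700) = 6050 - 156336 = -150286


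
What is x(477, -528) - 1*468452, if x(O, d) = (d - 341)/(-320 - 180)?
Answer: -234225131/500 ≈ -4.6845e+5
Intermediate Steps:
x(O, d) = 341/500 - d/500 (x(O, d) = (-341 + d)/(-500) = (-341 + d)*(-1/500) = 341/500 - d/500)
x(477, -528) - 1*468452 = (341/500 - 1/500*(-528)) - 1*468452 = (341/500 + 132/125) - 468452 = 869/500 - 468452 = -234225131/500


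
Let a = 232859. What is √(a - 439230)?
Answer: I*√206371 ≈ 454.28*I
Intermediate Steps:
√(a - 439230) = √(232859 - 439230) = √(-206371) = I*√206371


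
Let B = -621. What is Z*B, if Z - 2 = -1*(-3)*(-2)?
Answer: 2484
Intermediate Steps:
Z = -4 (Z = 2 - 1*(-3)*(-2) = 2 + 3*(-2) = 2 - 6 = -4)
Z*B = -4*(-621) = 2484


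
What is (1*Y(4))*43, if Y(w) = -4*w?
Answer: -688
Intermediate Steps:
(1*Y(4))*43 = (1*(-4*4))*43 = (1*(-16))*43 = -16*43 = -688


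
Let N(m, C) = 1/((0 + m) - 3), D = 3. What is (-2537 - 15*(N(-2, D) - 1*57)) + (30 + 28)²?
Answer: 1685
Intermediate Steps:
N(m, C) = 1/(-3 + m) (N(m, C) = 1/(m - 3) = 1/(-3 + m))
(-2537 - 15*(N(-2, D) - 1*57)) + (30 + 28)² = (-2537 - 15*(1/(-3 - 2) - 1*57)) + (30 + 28)² = (-2537 - 15*(1/(-5) - 57)) + 58² = (-2537 - 15*(-⅕ - 57)) + 3364 = (-2537 - 15*(-286/5)) + 3364 = (-2537 + 858) + 3364 = -1679 + 3364 = 1685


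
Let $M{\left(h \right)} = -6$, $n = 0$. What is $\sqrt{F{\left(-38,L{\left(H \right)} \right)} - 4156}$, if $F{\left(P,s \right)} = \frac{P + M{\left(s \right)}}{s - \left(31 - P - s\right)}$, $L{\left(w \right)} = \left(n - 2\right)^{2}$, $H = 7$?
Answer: $\frac{356 i \sqrt{122}}{61} \approx 64.461 i$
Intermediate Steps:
$L{\left(w \right)} = 4$ ($L{\left(w \right)} = \left(0 - 2\right)^{2} = \left(-2\right)^{2} = 4$)
$F{\left(P,s \right)} = \frac{-6 + P}{-31 + P + 2 s}$ ($F{\left(P,s \right)} = \frac{P - 6}{s - \left(31 - P - s\right)} = \frac{-6 + P}{s + \left(-31 + P + s\right)} = \frac{-6 + P}{-31 + P + 2 s}$)
$\sqrt{F{\left(-38,L{\left(H \right)} \right)} - 4156} = \sqrt{\frac{-6 - 38}{-31 - 38 + 2 \cdot 4} - 4156} = \sqrt{\frac{1}{-31 - 38 + 8} \left(-44\right) - 4156} = \sqrt{\frac{1}{-61} \left(-44\right) - 4156} = \sqrt{\left(- \frac{1}{61}\right) \left(-44\right) - 4156} = \sqrt{\frac{44}{61} - 4156} = \sqrt{- \frac{253472}{61}} = \frac{356 i \sqrt{122}}{61}$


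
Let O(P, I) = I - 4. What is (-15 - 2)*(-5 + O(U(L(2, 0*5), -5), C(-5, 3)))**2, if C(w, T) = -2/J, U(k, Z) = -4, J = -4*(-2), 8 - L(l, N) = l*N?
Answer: -23273/16 ≈ -1454.6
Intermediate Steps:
L(l, N) = 8 - N*l (L(l, N) = 8 - l*N = 8 - N*l)
J = 8
C(w, T) = -1/4 (C(w, T) = -2/8 = -2*1/8 = -1/4)
O(P, I) = -4 + I
(-15 - 2)*(-5 + O(U(L(2, 0*5), -5), C(-5, 3)))**2 = (-15 - 2)*(-5 + (-4 - 1/4))**2 = -17*(-5 - 17/4)**2 = -17*(-37/4)**2 = -17*1369/16 = -23273/16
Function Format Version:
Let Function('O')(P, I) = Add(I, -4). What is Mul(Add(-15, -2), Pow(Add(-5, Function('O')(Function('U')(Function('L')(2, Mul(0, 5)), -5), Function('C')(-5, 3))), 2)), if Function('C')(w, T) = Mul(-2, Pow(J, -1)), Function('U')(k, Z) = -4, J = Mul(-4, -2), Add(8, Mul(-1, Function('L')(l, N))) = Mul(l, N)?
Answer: Rational(-23273, 16) ≈ -1454.6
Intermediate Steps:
Function('L')(l, N) = Add(8, Mul(-1, N, l)) (Function('L')(l, N) = Add(8, Mul(-1, Mul(l, N))) = Add(8, Mul(-1, Mul(N, l))) = Add(8, Mul(-1, N, l)))
J = 8
Function('C')(w, T) = Rational(-1, 4) (Function('C')(w, T) = Mul(-2, Pow(8, -1)) = Mul(-2, Rational(1, 8)) = Rational(-1, 4))
Function('O')(P, I) = Add(-4, I)
Mul(Add(-15, -2), Pow(Add(-5, Function('O')(Function('U')(Function('L')(2, Mul(0, 5)), -5), Function('C')(-5, 3))), 2)) = Mul(Add(-15, -2), Pow(Add(-5, Add(-4, Rational(-1, 4))), 2)) = Mul(-17, Pow(Add(-5, Rational(-17, 4)), 2)) = Mul(-17, Pow(Rational(-37, 4), 2)) = Mul(-17, Rational(1369, 16)) = Rational(-23273, 16)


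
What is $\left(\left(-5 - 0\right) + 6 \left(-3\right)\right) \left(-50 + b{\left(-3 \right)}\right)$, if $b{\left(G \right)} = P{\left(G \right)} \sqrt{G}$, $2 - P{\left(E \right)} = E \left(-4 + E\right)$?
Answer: $1150 + 437 i \sqrt{3} \approx 1150.0 + 756.91 i$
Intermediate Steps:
$P{\left(E \right)} = 2 - E \left(-4 + E\right)$
$b{\left(G \right)} = \sqrt{G} \left(2 - G^{2} + 4 G\right)$ ($b{\left(G \right)} = \left(2 - G^{2} + 4 G\right) \sqrt{G} = \sqrt{G} \left(2 - G^{2} + 4 G\right)$)
$\left(\left(-5 - 0\right) + 6 \left(-3\right)\right) \left(-50 + b{\left(-3 \right)}\right) = \left(\left(-5 - 0\right) + 6 \left(-3\right)\right) \left(-50 + \sqrt{-3} \left(2 - \left(-3\right)^{2} + 4 \left(-3\right)\right)\right) = \left(\left(-5 + 0\right) - 18\right) \left(-50 + i \sqrt{3} \left(2 - 9 - 12\right)\right) = \left(-5 - 18\right) \left(-50 + i \sqrt{3} \left(2 - 9 - 12\right)\right) = - 23 \left(-50 + i \sqrt{3} \left(-19\right)\right) = - 23 \left(-50 - 19 i \sqrt{3}\right) = 1150 + 437 i \sqrt{3}$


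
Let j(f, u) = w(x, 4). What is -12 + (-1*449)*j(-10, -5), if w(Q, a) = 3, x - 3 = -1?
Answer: -1359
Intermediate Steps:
x = 2 (x = 3 - 1 = 2)
j(f, u) = 3
-12 + (-1*449)*j(-10, -5) = -12 - 1*449*3 = -12 - 449*3 = -12 - 1347 = -1359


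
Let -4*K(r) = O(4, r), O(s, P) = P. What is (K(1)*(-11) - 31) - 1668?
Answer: -6785/4 ≈ -1696.3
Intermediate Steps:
K(r) = -r/4
(K(1)*(-11) - 31) - 1668 = (-1/4*1*(-11) - 31) - 1668 = (-1/4*(-11) - 31) - 1668 = (11/4 - 31) - 1668 = -113/4 - 1668 = -6785/4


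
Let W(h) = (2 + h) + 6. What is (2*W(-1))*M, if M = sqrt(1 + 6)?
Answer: 14*sqrt(7) ≈ 37.041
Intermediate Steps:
W(h) = 8 + h
M = sqrt(7) ≈ 2.6458
(2*W(-1))*M = (2*(8 - 1))*sqrt(7) = (2*7)*sqrt(7) = 14*sqrt(7)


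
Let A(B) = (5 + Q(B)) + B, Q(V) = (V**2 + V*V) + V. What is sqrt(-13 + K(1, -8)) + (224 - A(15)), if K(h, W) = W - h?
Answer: -261 + I*sqrt(22) ≈ -261.0 + 4.6904*I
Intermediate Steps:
Q(V) = V + 2*V**2 (Q(V) = (V**2 + V**2) + V = 2*V**2 + V = V + 2*V**2)
A(B) = 5 + B + B*(1 + 2*B) (A(B) = (5 + B*(1 + 2*B)) + B = 5 + B + B*(1 + 2*B))
sqrt(-13 + K(1, -8)) + (224 - A(15)) = sqrt(-13 + (-8 - 1*1)) + (224 - (5 + 15 + 15*(1 + 2*15))) = sqrt(-13 + (-8 - 1)) + (224 - (5 + 15 + 15*(1 + 30))) = sqrt(-13 - 9) + (224 - (5 + 15 + 15*31)) = sqrt(-22) + (224 - (5 + 15 + 465)) = I*sqrt(22) + (224 - 1*485) = I*sqrt(22) + (224 - 485) = I*sqrt(22) - 261 = -261 + I*sqrt(22)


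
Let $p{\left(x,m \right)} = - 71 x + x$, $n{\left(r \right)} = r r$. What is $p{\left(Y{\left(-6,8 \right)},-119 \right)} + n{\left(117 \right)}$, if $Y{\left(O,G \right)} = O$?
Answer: $14109$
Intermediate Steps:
$n{\left(r \right)} = r^{2}$
$p{\left(x,m \right)} = - 70 x$
$p{\left(Y{\left(-6,8 \right)},-119 \right)} + n{\left(117 \right)} = \left(-70\right) \left(-6\right) + 117^{2} = 420 + 13689 = 14109$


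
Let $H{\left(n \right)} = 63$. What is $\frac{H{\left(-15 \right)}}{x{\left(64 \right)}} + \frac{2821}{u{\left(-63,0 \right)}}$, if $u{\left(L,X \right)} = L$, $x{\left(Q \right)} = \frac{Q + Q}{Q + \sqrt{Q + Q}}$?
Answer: $- \frac{239}{18} + \frac{63 \sqrt{2}}{16} \approx -7.7093$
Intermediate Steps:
$x{\left(Q \right)} = \frac{2 Q}{Q + \sqrt{2} \sqrt{Q}}$ ($x{\left(Q \right)} = \frac{2 Q}{Q + \sqrt{2 Q}} = \frac{2 Q}{Q + \sqrt{2} \sqrt{Q}}$)
$\frac{H{\left(-15 \right)}}{x{\left(64 \right)}} + \frac{2821}{u{\left(-63,0 \right)}} = \frac{63}{2 \cdot 64 \frac{1}{64 + \sqrt{2} \sqrt{64}}} + \frac{2821}{-63} = \frac{63}{2 \cdot 64 \frac{1}{64 + \sqrt{2} \cdot 8}} + 2821 \left(- \frac{1}{63}\right) = \frac{63}{2 \cdot 64 \frac{1}{64 + 8 \sqrt{2}}} - \frac{403}{9} = \frac{63}{128 \frac{1}{64 + 8 \sqrt{2}}} - \frac{403}{9} = 63 \left(\frac{1}{2} + \frac{\sqrt{2}}{16}\right) - \frac{403}{9} = \left(\frac{63}{2} + \frac{63 \sqrt{2}}{16}\right) - \frac{403}{9} = - \frac{239}{18} + \frac{63 \sqrt{2}}{16}$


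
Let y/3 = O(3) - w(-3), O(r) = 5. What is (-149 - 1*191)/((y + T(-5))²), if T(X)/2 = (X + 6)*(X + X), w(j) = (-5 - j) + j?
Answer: -17/5 ≈ -3.4000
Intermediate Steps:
w(j) = -5
T(X) = 4*X*(6 + X) (T(X) = 2*((X + 6)*(X + X)) = 2*((6 + X)*(2*X)) = 2*(2*X*(6 + X)) = 4*X*(6 + X))
y = 30 (y = 3*(5 - 1*(-5)) = 3*(5 + 5) = 3*10 = 30)
(-149 - 1*191)/((y + T(-5))²) = (-149 - 1*191)/((30 + 4*(-5)*(6 - 5))²) = (-149 - 191)/((30 + 4*(-5)*1)²) = -340/(30 - 20)² = -340/(10²) = -340/100 = -340*1/100 = -17/5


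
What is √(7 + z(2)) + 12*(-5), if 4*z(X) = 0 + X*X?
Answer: -60 + 2*√2 ≈ -57.172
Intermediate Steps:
z(X) = X²/4 (z(X) = (0 + X*X)/4 = (0 + X²)/4 = X²/4)
√(7 + z(2)) + 12*(-5) = √(7 + (¼)*2²) + 12*(-5) = √(7 + (¼)*4) - 60 = √(7 + 1) - 60 = √8 - 60 = 2*√2 - 60 = -60 + 2*√2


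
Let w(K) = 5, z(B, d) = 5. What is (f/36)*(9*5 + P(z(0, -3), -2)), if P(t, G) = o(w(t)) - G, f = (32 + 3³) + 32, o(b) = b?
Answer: 1183/9 ≈ 131.44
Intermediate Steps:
f = 91 (f = (32 + 27) + 32 = 59 + 32 = 91)
P(t, G) = 5 - G
(f/36)*(9*5 + P(z(0, -3), -2)) = (91/36)*(9*5 + (5 - 1*(-2))) = (91*(1/36))*(45 + (5 + 2)) = 91*(45 + 7)/36 = (91/36)*52 = 1183/9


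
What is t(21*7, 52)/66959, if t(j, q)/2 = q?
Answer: 104/66959 ≈ 0.0015532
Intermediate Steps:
t(j, q) = 2*q
t(21*7, 52)/66959 = (2*52)/66959 = 104*(1/66959) = 104/66959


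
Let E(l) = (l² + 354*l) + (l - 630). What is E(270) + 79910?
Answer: 248030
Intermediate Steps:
E(l) = -630 + l² + 355*l (E(l) = (l² + 354*l) + (-630 + l) = -630 + l² + 355*l)
E(270) + 79910 = (-630 + 270² + 355*270) + 79910 = (-630 + 72900 + 95850) + 79910 = 168120 + 79910 = 248030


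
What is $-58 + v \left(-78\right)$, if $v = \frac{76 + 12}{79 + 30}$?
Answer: $- \frac{13186}{109} \approx -120.97$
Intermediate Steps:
$v = \frac{88}{109} \approx 0.80734$
$-58 + v \left(-78\right) = -58 + \frac{88}{109} \left(-78\right) = -58 - \frac{6864}{109} = - \frac{13186}{109}$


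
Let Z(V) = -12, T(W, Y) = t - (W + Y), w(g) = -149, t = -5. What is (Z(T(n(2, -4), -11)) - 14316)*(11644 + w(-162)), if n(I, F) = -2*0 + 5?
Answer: -164700360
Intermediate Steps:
n(I, F) = 5 (n(I, F) = 0 + 5 = 5)
T(W, Y) = -5 - W - Y (T(W, Y) = -5 - (W + Y) = -5 + (-W - Y) = -5 - W - Y)
Z(V) = -12 (Z(V) = -6*2 = -12)
(Z(T(n(2, -4), -11)) - 14316)*(11644 + w(-162)) = (-12 - 14316)*(11644 - 149) = -14328*11495 = -164700360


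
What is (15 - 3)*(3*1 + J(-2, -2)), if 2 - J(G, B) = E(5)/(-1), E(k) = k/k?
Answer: 72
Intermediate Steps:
E(k) = 1
J(G, B) = 3 (J(G, B) = 2 - 1/(-1) = 2 - (-1) = 2 - 1*(-1) = 2 + 1 = 3)
(15 - 3)*(3*1 + J(-2, -2)) = (15 - 3)*(3*1 + 3) = 12*(3 + 3) = 12*6 = 72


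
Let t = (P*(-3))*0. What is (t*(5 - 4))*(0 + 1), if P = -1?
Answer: 0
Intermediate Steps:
t = 0 (t = -1*(-3)*0 = 3*0 = 0)
(t*(5 - 4))*(0 + 1) = (0*(5 - 4))*(0 + 1) = (0*1)*1 = 0*1 = 0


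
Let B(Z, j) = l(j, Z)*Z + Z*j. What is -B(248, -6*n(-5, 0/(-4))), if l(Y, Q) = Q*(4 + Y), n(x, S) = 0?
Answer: -246016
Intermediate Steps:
B(Z, j) = Z*j + Z²*(4 + j) (B(Z, j) = (Z*(4 + j))*Z + Z*j = Z²*(4 + j) + Z*j = Z*j + Z²*(4 + j))
-B(248, -6*n(-5, 0/(-4))) = -248*(-6*0 + 248*(4 - 6*0)) = -248*(0 + 248*(4 + 0)) = -248*(0 + 248*4) = -248*(0 + 992) = -248*992 = -1*246016 = -246016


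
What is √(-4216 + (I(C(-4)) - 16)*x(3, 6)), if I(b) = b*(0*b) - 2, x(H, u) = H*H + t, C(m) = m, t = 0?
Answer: I*√4378 ≈ 66.167*I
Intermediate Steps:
x(H, u) = H² (x(H, u) = H*H + 0 = H² + 0 = H²)
I(b) = -2 (I(b) = b*0 - 2 = 0 - 2 = -2)
√(-4216 + (I(C(-4)) - 16)*x(3, 6)) = √(-4216 + (-2 - 16)*3²) = √(-4216 - 18*9) = √(-4216 - 162) = √(-4378) = I*√4378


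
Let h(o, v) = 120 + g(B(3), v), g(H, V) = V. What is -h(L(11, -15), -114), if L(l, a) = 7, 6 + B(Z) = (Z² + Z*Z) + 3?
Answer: -6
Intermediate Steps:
B(Z) = -3 + 2*Z² (B(Z) = -6 + ((Z² + Z*Z) + 3) = -6 + ((Z² + Z²) + 3) = -6 + (2*Z² + 3) = -6 + (3 + 2*Z²) = -3 + 2*Z²)
h(o, v) = 120 + v
-h(L(11, -15), -114) = -(120 - 114) = -1*6 = -6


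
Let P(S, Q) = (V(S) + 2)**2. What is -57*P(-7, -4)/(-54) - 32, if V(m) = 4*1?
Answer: 6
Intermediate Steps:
V(m) = 4
P(S, Q) = 36 (P(S, Q) = (4 + 2)**2 = 6**2 = 36)
-57*P(-7, -4)/(-54) - 32 = -2052/(-54) - 32 = -2052*(-1)/54 - 32 = -57*(-2/3) - 32 = 38 - 32 = 6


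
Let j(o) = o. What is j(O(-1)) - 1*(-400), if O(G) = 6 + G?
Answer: 405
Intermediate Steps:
j(O(-1)) - 1*(-400) = (6 - 1) - 1*(-400) = 5 + 400 = 405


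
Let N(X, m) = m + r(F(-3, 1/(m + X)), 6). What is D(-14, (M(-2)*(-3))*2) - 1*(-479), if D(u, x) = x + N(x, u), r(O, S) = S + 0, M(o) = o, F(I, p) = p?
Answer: 483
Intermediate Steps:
r(O, S) = S
N(X, m) = 6 + m (N(X, m) = m + 6 = 6 + m)
D(u, x) = 6 + u + x (D(u, x) = x + (6 + u) = 6 + u + x)
D(-14, (M(-2)*(-3))*2) - 1*(-479) = (6 - 14 - 2*(-3)*2) - 1*(-479) = (6 - 14 + 6*2) + 479 = (6 - 14 + 12) + 479 = 4 + 479 = 483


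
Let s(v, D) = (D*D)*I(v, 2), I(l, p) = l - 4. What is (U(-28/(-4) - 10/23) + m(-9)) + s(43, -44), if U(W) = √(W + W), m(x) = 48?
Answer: 75552 + √6946/23 ≈ 75556.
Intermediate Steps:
I(l, p) = -4 + l
s(v, D) = D²*(-4 + v) (s(v, D) = (D*D)*(-4 + v) = D²*(-4 + v))
U(W) = √2*√W (U(W) = √(2*W) = √2*√W)
(U(-28/(-4) - 10/23) + m(-9)) + s(43, -44) = (√2*√(-28/(-4) - 10/23) + 48) + (-44)²*(-4 + 43) = (√2*√(-28*(-¼) - 10*1/23) + 48) + 1936*39 = (√2*√(7 - 10/23) + 48) + 75504 = (√2*√(151/23) + 48) + 75504 = (√2*(√3473/23) + 48) + 75504 = (√6946/23 + 48) + 75504 = (48 + √6946/23) + 75504 = 75552 + √6946/23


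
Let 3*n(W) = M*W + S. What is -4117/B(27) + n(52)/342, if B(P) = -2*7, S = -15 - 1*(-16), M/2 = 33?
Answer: 1068026/3591 ≈ 297.42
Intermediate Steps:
M = 66 (M = 2*33 = 66)
S = 1 (S = -15 + 16 = 1)
B(P) = -14
n(W) = ⅓ + 22*W (n(W) = (66*W + 1)/3 = (1 + 66*W)/3 = ⅓ + 22*W)
-4117/B(27) + n(52)/342 = -4117/(-14) + (⅓ + 22*52)/342 = -4117*(-1/14) + (⅓ + 1144)*(1/342) = 4117/14 + (3433/3)*(1/342) = 4117/14 + 3433/1026 = 1068026/3591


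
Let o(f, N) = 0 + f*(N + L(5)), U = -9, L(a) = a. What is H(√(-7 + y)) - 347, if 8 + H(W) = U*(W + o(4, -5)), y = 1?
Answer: -355 - 9*I*√6 ≈ -355.0 - 22.045*I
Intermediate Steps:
o(f, N) = f*(5 + N) (o(f, N) = 0 + f*(N + 5) = 0 + f*(5 + N) = f*(5 + N))
H(W) = -8 - 9*W (H(W) = -8 - 9*(W + 4*(5 - 5)) = -8 - 9*(W + 4*0) = -8 - 9*(W + 0) = -8 - 9*W)
H(√(-7 + y)) - 347 = (-8 - 9*√(-7 + 1)) - 347 = (-8 - 9*I*√6) - 347 = -355 - 9*I*√6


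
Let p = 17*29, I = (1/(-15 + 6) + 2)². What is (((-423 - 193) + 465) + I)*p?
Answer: -5887406/81 ≈ -72684.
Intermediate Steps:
I = 289/81 (I = (1/(-9) + 2)² = (-⅑ + 2)² = (17/9)² = 289/81 ≈ 3.5679)
p = 493
(((-423 - 193) + 465) + I)*p = (((-423 - 193) + 465) + 289/81)*493 = ((-616 + 465) + 289/81)*493 = (-151 + 289/81)*493 = -11942/81*493 = -5887406/81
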